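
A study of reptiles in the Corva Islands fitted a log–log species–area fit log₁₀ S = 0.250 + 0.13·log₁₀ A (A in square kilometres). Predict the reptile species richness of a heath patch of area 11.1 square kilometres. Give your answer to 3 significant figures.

S = 1.778 × 11.1^0.13
ln S = ln 1.778 + 0.13 × ln 11.1 = 0.5756 + 0.13 × 2.4069 = 0.8885
S = e^0.8885 ≈ 2.432

2.43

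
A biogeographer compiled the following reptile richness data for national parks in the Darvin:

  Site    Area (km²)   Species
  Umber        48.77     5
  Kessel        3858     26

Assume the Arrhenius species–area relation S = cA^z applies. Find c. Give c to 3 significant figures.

1.15

z = ln(S₂/S₁) / ln(A₂/A₁) = ln(26/5) / ln(3858/48.77) = 1.6487 / 4.3708 = 0.3772
c = S₁ / A₁^z = 5 / 48.77^0.3772 = 5 / 4.333 = 1.154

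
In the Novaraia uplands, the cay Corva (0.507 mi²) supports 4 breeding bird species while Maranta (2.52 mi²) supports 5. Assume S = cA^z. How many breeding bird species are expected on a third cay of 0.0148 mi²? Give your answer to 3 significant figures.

2.45

z = ln(5/4) / ln(2.52/0.507) = 0.2231 / 1.6035 = 0.1392
c = 4 / 0.507^0.1392 = 4 / 0.9098 = 4.397
S₃ = 4.397 × 0.0148^0.1392 = 4.397 × 0.5564 ≈ 2.446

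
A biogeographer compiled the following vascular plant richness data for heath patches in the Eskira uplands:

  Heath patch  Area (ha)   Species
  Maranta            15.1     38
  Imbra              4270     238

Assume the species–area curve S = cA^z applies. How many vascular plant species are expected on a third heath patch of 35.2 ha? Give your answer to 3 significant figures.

z = ln(238/38) / ln(4270/15.1) = 1.8347 / 5.6447 = 0.3250
c = 38 / 15.1^0.3250 = 38 / 2.417 = 15.72
S₃ = 15.72 × 35.2^0.3250 = 15.72 × 3.182 ≈ 50.03

50.0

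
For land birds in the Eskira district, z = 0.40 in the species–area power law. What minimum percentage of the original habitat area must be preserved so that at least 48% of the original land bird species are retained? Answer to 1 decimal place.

Need (A_new/A_old)^0.4 = 0.48, so A_new/A_old = 0.48^(1/0.4) = 0.48^2.5
ln(A_new/A_old) = ln 0.48 / 0.4 = -0.7340 / 0.4 = -1.8349
A_new/A_old = e^-1.8349 ≈ 0.1596

16.0%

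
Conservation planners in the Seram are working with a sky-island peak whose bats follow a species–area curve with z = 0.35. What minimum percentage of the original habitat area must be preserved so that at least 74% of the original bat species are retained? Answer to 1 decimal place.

42.3%

Need (A_new/A_old)^0.35 = 0.74, so A_new/A_old = 0.74^(1/0.35) = 0.74^2.857
ln(A_new/A_old) = ln 0.74 / 0.35 = -0.3011 / 0.35 = -0.8603
A_new/A_old = e^-0.8603 ≈ 0.423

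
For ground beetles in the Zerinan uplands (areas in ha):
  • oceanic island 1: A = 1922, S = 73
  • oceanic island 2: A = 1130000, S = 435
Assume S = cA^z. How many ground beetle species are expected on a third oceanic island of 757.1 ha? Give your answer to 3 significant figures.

56.2

z = ln(435/73) / ln(1130000/1922) = 1.7849 / 6.3766 = 0.2799
c = 73 / 1922^0.2799 = 73 / 8.302 = 8.794
S₃ = 8.794 × 757.1^0.2799 = 8.794 × 6.396 ≈ 56.24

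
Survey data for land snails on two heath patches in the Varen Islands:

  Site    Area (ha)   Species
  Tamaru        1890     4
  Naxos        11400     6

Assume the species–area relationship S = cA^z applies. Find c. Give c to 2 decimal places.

0.73

z = ln(S₂/S₁) / ln(A₂/A₁) = ln(6/4) / ln(11400/1890) = 0.4055 / 1.7970 = 0.2256
c = S₁ / A₁^z = 4 / 1890^0.2256 = 4 / 5.486 = 0.7291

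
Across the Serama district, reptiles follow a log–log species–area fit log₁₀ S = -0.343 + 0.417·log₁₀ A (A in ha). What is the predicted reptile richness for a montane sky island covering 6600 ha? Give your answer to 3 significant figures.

S = 0.4539 × 6600^0.417
ln S = ln 0.4539 + 0.417 × ln 6600 = -0.7898 + 0.417 × 8.7948 = 2.8777
S = e^2.8777 ≈ 17.77

17.8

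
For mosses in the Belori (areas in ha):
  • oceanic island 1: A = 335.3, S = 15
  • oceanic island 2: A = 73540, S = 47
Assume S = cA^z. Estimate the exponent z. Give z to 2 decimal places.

Taking logs: ln S = ln c + z ln A, so z = (ln S₂ − ln S₁)/(ln A₂ − ln A₁).
z = ln(47/15) / ln(73540/335.3) = ln(3.133) / ln(219.3) = 1.1421 / 5.3906 = 0.2119

0.21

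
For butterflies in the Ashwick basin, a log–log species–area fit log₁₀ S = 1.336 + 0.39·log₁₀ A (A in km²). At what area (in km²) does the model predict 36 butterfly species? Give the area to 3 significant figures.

3.67 km²

36 = 21.68 × A^0.39  ⇒  A^0.39 = 36/21.68 = 1.661
ln A = ln(1.661) / 0.39 = 0.5073 / 0.39 = 1.3007
A = e^1.3007 ≈ 3.672 km²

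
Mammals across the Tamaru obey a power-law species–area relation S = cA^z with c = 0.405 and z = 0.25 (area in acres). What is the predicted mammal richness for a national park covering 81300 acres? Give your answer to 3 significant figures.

S = 0.405 × 81300^0.25
ln S = ln 0.405 + 0.25 × ln 81300 = -0.9039 + 0.25 × 11.3059 = 1.9226
S = e^1.9226 ≈ 6.839

6.84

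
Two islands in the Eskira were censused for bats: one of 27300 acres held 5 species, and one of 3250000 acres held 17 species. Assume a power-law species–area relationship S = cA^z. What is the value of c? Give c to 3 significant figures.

z = ln(S₂/S₁) / ln(A₂/A₁) = ln(17/5) / ln(3250000/27300) = 1.2238 / 4.7795 = 0.2560
c = S₁ / A₁^z = 5 / 27300^0.2560 = 5 / 13.67 = 0.3657

0.366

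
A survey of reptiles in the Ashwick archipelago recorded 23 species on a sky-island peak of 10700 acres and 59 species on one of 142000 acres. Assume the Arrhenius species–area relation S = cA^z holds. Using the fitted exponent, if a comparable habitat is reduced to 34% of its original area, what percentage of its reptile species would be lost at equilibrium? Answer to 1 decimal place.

z = ln(59/23) / ln(142000/10700) = 0.9420 / 2.5856 = 0.3643
S_new/S_old = (A_new/A_old)^z = 0.34^0.3643 = exp(0.3643 × -1.0788) = 0.675
Fraction lost = 1 − 0.675 = 0.325

32.5%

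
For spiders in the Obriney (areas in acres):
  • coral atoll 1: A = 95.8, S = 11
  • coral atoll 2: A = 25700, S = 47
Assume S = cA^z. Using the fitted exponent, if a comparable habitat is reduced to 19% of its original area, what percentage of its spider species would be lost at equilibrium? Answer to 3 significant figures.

z = ln(47/11) / ln(25700/95.8) = 1.4523 / 5.5920 = 0.2597
S_new/S_old = (A_new/A_old)^z = 0.19^0.2597 = exp(0.2597 × -1.6607) = 0.6497
Fraction lost = 1 − 0.6497 = 0.3503

35.0%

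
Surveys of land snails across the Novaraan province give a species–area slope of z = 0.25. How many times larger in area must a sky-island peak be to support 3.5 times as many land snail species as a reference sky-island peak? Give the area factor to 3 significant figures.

(A₂/A₁)^0.25 = 3.5, so A₂/A₁ = 3.5^(1/0.25) = 3.5^4
ln(A₂/A₁) = ln 3.5 / 0.25 = 1.2528 / 0.25 = 5.0111
A₂/A₁ = e^5.0111 ≈ 150.1

150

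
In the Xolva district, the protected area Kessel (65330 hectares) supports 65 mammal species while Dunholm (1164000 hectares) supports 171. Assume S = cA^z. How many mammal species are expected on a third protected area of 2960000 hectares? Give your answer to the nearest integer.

234

z = ln(171/65) / ln(1164000/65330) = 0.9673 / 2.8802 = 0.3358
c = 65 / 65330^0.3358 = 65 / 41.41 = 1.57
S₃ = 1.57 × 2960000^0.3358 = 1.57 × 149 ≈ 234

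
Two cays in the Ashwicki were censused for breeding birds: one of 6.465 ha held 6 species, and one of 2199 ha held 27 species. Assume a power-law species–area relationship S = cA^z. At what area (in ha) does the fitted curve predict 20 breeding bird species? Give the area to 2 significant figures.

690 ha

z = ln(27/6) / ln(2199/6.465) = 1.5041 / 5.8294 = 0.2580
c = 6 / 6.465^0.2580 = 6 / 1.619 = 3.707
A = (20/3.707)^(1/0.2580) ⇒ ln A = ln(5.395)/0.2580 = 6.5326
A = e^6.5326 ≈ 687.2 ha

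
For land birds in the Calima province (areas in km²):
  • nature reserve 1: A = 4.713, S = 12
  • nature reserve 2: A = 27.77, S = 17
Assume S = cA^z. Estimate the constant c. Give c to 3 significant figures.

8.85

z = ln(S₂/S₁) / ln(A₂/A₁) = ln(17/12) / ln(27.77/4.713) = 0.3483 / 1.7736 = 0.1964
c = S₁ / A₁^z = 12 / 4.713^0.1964 = 12 / 1.356 = 8.85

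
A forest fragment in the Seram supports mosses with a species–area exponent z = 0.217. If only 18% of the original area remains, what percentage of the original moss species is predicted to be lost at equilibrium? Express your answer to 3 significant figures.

31.1%

S_new/S_old = (A_new/A_old)^z = 0.18^0.217
= exp(0.217 × ln 0.18) = exp(0.217 × -1.7148) = exp(-0.3721) ≈ 0.6893
Fraction lost = 1 − 0.6893 = 0.3107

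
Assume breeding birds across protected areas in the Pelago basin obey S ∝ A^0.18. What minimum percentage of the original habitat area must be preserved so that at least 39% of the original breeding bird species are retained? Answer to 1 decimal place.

Need (A_new/A_old)^0.18 = 0.39, so A_new/A_old = 0.39^(1/0.18) = 0.39^5.556
ln(A_new/A_old) = ln 0.39 / 0.18 = -0.9416 / 0.18 = -5.2312
A_new/A_old = e^-5.2312 ≈ 0.005347

0.5%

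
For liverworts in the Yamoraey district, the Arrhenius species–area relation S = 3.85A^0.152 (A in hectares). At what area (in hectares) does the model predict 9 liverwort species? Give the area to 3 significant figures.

9 = 3.85 × A^0.152  ⇒  A^0.152 = 9/3.85 = 2.338
ln A = ln(2.338) / 0.152 = 0.8492 / 0.152 = 5.5865
A = e^5.5865 ≈ 266.8 hectares

267 hectares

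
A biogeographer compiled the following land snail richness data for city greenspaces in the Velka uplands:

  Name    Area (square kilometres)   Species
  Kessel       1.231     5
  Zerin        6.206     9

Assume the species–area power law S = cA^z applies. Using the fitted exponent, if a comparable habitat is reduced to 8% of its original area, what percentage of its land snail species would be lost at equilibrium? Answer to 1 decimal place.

60.1%

z = ln(9/5) / ln(6.206/1.231) = 0.5878 / 1.6177 = 0.3633
S_new/S_old = (A_new/A_old)^z = 0.08^0.3633 = exp(0.3633 × -2.5257) = 0.3994
Fraction lost = 1 − 0.3994 = 0.6006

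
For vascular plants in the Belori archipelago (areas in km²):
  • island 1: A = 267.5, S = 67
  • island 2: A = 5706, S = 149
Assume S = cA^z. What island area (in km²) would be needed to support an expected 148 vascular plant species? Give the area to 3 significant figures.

z = ln(149/67) / ln(5706/267.5) = 0.7993 / 3.0602 = 0.2612
c = 67 / 267.5^0.2612 = 67 / 4.305 = 15.56
A = (148/15.56)^(1/0.2612) ⇒ ln A = ln(9.509)/0.2612 = 8.6235
A = e^8.6235 ≈ 5561 km²

5560 km²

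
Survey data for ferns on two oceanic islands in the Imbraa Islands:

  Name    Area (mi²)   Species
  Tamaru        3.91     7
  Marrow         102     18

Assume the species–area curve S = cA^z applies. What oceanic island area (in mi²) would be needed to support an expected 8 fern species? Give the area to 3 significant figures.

z = ln(18/7) / ln(102/3.91) = 0.9445 / 3.2614 = 0.2896
c = 7 / 3.91^0.2896 = 7 / 1.484 = 4.716
A = (8/4.716)^(1/0.2896) ⇒ ln A = ln(1.696)/0.2896 = 1.8247
A = e^1.8247 ≈ 6.201 mi²

6.20 mi²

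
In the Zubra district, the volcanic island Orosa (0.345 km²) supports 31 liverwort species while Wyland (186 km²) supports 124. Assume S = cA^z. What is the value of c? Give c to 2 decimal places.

z = ln(S₂/S₁) / ln(A₂/A₁) = ln(124/31) / ln(186/0.345) = 1.3863 / 6.2900 = 0.2204
c = S₁ / A₁^z = 31 / 0.345^0.2204 = 31 / 0.7909 = 39.19

39.19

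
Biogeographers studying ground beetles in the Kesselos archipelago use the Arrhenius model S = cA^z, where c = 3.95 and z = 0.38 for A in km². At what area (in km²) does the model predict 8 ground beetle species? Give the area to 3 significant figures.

8 = 3.95 × A^0.38  ⇒  A^0.38 = 8/3.95 = 2.025
ln A = ln(2.025) / 0.38 = 0.7057 / 0.38 = 1.8572
A = e^1.8572 ≈ 6.406 km²

6.41 km²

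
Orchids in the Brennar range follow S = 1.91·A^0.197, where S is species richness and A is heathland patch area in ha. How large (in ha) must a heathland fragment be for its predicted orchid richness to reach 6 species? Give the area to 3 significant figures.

6 = 1.91 × A^0.197  ⇒  A^0.197 = 6/1.91 = 3.141
ln A = ln(3.141) / 0.197 = 1.1447 / 0.197 = 5.8104
A = e^5.8104 ≈ 333.8 ha

334 ha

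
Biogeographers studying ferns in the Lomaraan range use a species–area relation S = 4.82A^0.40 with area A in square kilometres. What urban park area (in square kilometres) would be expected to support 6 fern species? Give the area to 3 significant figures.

1.73 square kilometres

6 = 4.82 × A^0.4  ⇒  A^0.4 = 6/4.82 = 1.245
ln A = ln(1.245) / 0.4 = 0.2190 / 0.4 = 0.5475
A = e^0.5475 ≈ 1.729 square kilometres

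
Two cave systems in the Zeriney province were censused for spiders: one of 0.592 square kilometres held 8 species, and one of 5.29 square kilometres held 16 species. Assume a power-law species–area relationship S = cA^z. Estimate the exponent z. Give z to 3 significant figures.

0.316

Taking logs: ln S = ln c + z ln A, so z = (ln S₂ − ln S₁)/(ln A₂ − ln A₁).
z = ln(16/8) / ln(5.29/0.592) = ln(2) / ln(8.936) = 0.6931 / 2.1901 = 0.3165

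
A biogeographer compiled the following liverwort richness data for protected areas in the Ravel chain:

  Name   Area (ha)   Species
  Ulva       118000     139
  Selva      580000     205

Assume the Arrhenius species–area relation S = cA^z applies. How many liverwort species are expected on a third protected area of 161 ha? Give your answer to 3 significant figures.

z = ln(205/139) / ln(580000/118000) = 0.3885 / 1.5923 = 0.2440
c = 139 / 118000^0.2440 = 139 / 17.28 = 8.044
S₃ = 8.044 × 161^0.2440 = 8.044 × 3.455 ≈ 27.79

27.8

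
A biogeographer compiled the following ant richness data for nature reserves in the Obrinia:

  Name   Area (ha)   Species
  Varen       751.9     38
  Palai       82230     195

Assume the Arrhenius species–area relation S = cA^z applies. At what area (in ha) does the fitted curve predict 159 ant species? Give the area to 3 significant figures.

z = ln(195/38) / ln(82230/751.9) = 1.6354 / 4.6947 = 0.3484
c = 38 / 751.9^0.3484 = 38 / 10.04 = 3.783
A = (159/3.783)^(1/0.3484) ⇒ ln A = ln(42.03)/0.3484 = 10.7314
A = e^10.7314 ≈ 45770 ha

45800 ha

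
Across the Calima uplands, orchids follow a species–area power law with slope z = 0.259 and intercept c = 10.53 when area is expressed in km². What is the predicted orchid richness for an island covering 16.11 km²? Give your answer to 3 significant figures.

S = 10.53 × 16.11^0.259
ln S = ln 10.53 + 0.259 × ln 16.11 = 2.3542 + 0.259 × 2.7794 = 3.0741
S = e^3.0741 ≈ 21.63

21.6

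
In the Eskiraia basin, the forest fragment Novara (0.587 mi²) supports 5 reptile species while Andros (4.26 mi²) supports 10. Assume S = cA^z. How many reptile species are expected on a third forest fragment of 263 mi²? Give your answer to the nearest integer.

42

z = ln(10/5) / ln(4.26/0.587) = 0.6931 / 1.9820 = 0.3497
c = 5 / 0.587^0.3497 = 5 / 0.83 = 6.024
S₃ = 6.024 × 263^0.3497 = 6.024 × 7.02 ≈ 42.29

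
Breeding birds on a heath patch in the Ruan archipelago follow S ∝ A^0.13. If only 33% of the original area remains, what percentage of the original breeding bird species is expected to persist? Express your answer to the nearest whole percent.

S_new/S_old = (A_new/A_old)^z = 0.33^0.13
= exp(0.13 × ln 0.33) = exp(0.13 × -1.1087) = exp(-0.1441) ≈ 0.8658

87%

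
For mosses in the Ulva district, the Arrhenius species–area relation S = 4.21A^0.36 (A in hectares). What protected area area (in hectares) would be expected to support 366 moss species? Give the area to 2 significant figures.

240000 hectares

366 = 4.21 × A^0.36  ⇒  A^0.36 = 366/4.21 = 86.94
ln A = ln(86.94) / 0.36 = 4.4652 / 0.36 = 12.4033
A = e^12.4033 ≈ 243592 hectares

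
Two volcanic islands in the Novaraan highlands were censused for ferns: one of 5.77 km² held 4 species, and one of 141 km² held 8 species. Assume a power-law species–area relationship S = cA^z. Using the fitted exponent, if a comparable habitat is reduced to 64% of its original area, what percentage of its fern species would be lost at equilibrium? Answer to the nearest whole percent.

9%

z = ln(8/4) / ln(141/5.77) = 0.6931 / 3.1961 = 0.2169
S_new/S_old = (A_new/A_old)^z = 0.64^0.2169 = exp(0.2169 × -0.4463) = 0.9077
Fraction lost = 1 − 0.9077 = 0.09225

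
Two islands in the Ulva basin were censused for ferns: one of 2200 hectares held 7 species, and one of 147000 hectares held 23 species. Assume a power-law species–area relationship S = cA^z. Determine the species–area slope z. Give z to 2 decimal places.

0.28

Taking logs: ln S = ln c + z ln A, so z = (ln S₂ − ln S₁)/(ln A₂ − ln A₁).
z = ln(23/7) / ln(147000/2200) = ln(3.286) / ln(66.82) = 1.1896 / 4.2020 = 0.2831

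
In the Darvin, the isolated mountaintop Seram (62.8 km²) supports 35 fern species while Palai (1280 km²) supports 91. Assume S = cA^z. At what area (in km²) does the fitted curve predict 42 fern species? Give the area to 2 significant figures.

z = ln(91/35) / ln(1280/62.8) = 0.9555 / 3.0147 = 0.3170
c = 35 / 62.8^0.3170 = 35 / 3.714 = 9.423
A = (42/9.423)^(1/0.3170) ⇒ ln A = ln(4.457)/0.3170 = 4.7152
A = e^4.7152 ≈ 111.6 km²

110 km²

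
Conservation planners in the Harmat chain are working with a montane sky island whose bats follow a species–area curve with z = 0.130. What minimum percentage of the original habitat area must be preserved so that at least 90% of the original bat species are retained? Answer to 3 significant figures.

Need (A_new/A_old)^0.13 = 0.9, so A_new/A_old = 0.9^(1/0.13) = 0.9^7.692
ln(A_new/A_old) = ln 0.9 / 0.13 = -0.1054 / 0.13 = -0.8105
A_new/A_old = e^-0.8105 ≈ 0.4447

44.5%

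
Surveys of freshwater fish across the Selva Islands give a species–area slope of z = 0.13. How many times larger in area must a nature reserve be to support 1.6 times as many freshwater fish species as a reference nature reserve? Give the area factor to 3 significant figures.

37.2

(A₂/A₁)^0.13 = 1.6, so A₂/A₁ = 1.6^(1/0.13) = 1.6^7.692
ln(A₂/A₁) = ln 1.6 / 0.13 = 0.4700 / 0.13 = 3.6154
A₂/A₁ = e^3.6154 ≈ 37.17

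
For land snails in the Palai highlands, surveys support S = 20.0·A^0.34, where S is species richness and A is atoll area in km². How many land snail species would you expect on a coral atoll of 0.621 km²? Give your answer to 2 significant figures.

17

S = 20 × 0.621^0.34
ln S = ln 20 + 0.34 × ln 0.621 = 2.9957 + 0.34 × -0.4764 = 2.8337
S = e^2.8337 ≈ 17.01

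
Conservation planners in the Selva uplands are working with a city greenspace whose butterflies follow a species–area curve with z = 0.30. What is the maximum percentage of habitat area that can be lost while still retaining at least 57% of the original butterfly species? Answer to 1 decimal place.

Need (A_new/A_old)^0.3 = 0.57, so A_new/A_old = 0.57^(1/0.3) = 0.57^3.333
ln(A_new/A_old) = ln 0.57 / 0.3 = -0.5621 / 0.3 = -1.8737
A_new/A_old = e^-1.8737 ≈ 0.1535
Fraction that can be lost = 1 − 0.1535 = 0.8465

84.6%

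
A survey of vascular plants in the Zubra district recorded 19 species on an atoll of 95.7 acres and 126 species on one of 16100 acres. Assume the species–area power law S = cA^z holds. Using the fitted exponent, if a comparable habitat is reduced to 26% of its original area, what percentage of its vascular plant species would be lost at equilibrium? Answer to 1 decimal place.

z = ln(126/19) / ln(16100/95.7) = 1.8918 / 5.1254 = 0.3691
S_new/S_old = (A_new/A_old)^z = 0.26^0.3691 = exp(0.3691 × -1.3471) = 0.6082
Fraction lost = 1 − 0.6082 = 0.3918

39.2%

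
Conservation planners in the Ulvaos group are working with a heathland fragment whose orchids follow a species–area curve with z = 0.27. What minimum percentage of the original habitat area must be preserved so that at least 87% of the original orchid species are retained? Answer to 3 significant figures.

59.7%

Need (A_new/A_old)^0.27 = 0.87, so A_new/A_old = 0.87^(1/0.27) = 0.87^3.704
ln(A_new/A_old) = ln 0.87 / 0.27 = -0.1393 / 0.27 = -0.5158
A_new/A_old = e^-0.5158 ≈ 0.597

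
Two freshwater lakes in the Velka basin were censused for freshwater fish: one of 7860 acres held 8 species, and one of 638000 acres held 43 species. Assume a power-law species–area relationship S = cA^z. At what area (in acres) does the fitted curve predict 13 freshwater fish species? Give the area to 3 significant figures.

28000 acres

z = ln(43/8) / ln(638000/7860) = 1.6818 / 4.3966 = 0.3825
c = 8 / 7860^0.3825 = 8 / 30.91 = 0.2588
A = (13/0.2588)^(1/0.3825) ⇒ ln A = ln(50.23)/0.3825 = 10.2388
A = e^10.2388 ≈ 27967 acres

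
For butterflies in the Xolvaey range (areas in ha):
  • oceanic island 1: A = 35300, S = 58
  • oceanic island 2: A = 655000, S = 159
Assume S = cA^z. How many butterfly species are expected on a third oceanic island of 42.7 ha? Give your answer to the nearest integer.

6

z = ln(159/58) / ln(655000/35300) = 1.0085 / 2.9208 = 0.3453
c = 58 / 35300^0.3453 = 58 / 37.17 = 1.56
S₃ = 1.56 × 42.7^0.3453 = 1.56 × 3.655 ≈ 5.704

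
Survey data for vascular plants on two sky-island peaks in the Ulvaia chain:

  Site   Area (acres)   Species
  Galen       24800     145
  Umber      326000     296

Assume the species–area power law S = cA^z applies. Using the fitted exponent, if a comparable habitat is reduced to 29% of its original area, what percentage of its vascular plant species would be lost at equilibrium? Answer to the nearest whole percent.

z = ln(296/145) / ln(326000/24800) = 0.7136 / 2.5761 = 0.2770
S_new/S_old = (A_new/A_old)^z = 0.29^0.2770 = exp(0.2770 × -1.2379) = 0.7097
Fraction lost = 1 − 0.7097 = 0.2903

29%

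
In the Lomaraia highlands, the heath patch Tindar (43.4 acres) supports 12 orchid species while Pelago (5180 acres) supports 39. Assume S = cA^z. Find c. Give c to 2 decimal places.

4.74

z = ln(S₂/S₁) / ln(A₂/A₁) = ln(39/12) / ln(5180/43.4) = 1.1787 / 4.7821 = 0.2465
c = S₁ / A₁^z = 12 / 43.4^0.2465 = 12 / 2.533 = 4.738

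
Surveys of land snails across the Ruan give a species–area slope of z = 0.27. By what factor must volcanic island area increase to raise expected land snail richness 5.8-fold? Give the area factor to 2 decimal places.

(A₂/A₁)^0.27 = 5.8, so A₂/A₁ = 5.8^(1/0.27) = 5.8^3.704
ln(A₂/A₁) = ln 5.8 / 0.27 = 1.7579 / 0.27 = 6.5106
A₂/A₁ = e^6.5106 ≈ 672.2

672.22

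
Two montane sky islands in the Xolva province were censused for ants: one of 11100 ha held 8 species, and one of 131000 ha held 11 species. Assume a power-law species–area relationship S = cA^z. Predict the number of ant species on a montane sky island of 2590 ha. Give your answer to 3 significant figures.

6.63

z = ln(11/8) / ln(131000/11100) = 0.3185 / 2.4683 = 0.1290
c = 8 / 11100^0.1290 = 8 / 3.326 = 2.405
S₃ = 2.405 × 2590^0.1290 = 2.405 × 2.757 ≈ 6.631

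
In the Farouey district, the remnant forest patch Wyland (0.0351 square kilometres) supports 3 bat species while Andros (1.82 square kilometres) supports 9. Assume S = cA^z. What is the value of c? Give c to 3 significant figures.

7.62

z = ln(S₂/S₁) / ln(A₂/A₁) = ln(9/3) / ln(1.82/0.0351) = 1.0986 / 3.9484 = 0.2782
c = S₁ / A₁^z = 3 / 0.0351^0.2782 = 3 / 0.3938 = 7.619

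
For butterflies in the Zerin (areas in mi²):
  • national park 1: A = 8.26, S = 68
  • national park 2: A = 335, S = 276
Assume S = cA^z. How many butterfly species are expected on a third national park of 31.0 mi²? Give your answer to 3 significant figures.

112

z = ln(276/68) / ln(335/8.26) = 1.4009 / 3.7027 = 0.3783
c = 68 / 8.26^0.3783 = 68 / 2.223 = 30.59
S₃ = 30.59 × 31^0.3783 = 30.59 × 3.666 ≈ 112.2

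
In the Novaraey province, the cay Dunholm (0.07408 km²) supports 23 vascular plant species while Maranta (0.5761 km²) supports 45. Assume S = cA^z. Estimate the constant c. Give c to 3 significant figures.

53.9

z = ln(S₂/S₁) / ln(A₂/A₁) = ln(45/23) / ln(0.5761/0.07408) = 0.6712 / 2.0511 = 0.3272
c = S₁ / A₁^z = 23 / 0.07408^0.3272 = 23 / 0.4267 = 53.9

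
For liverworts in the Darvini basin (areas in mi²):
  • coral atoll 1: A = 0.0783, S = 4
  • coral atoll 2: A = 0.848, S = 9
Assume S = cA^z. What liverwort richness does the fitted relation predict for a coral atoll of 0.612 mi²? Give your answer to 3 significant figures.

z = ln(9/4) / ln(0.848/0.0783) = 0.8109 / 2.3823 = 0.3404
c = 4 / 0.0783^0.3404 = 4 / 0.4202 = 9.52
S₃ = 9.52 × 0.612^0.3404 = 9.52 × 0.8461 ≈ 8.054

8.05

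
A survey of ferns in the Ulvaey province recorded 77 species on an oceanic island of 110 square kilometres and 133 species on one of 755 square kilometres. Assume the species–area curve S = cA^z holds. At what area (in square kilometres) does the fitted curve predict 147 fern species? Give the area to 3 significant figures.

1070 square kilometres

z = ln(133/77) / ln(755/110) = 0.5465 / 1.9262 = 0.2837
c = 77 / 110^0.2837 = 77 / 3.795 = 20.29
A = (147/20.29)^(1/0.2837) ⇒ ln A = ln(7.245)/0.2837 = 6.9795
A = e^6.9795 ≈ 1074 square kilometres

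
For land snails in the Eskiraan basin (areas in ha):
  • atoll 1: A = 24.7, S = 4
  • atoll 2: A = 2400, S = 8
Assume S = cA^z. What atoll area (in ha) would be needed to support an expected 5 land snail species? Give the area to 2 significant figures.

110 ha

z = ln(8/4) / ln(2400/24.7) = 0.6931 / 4.5764 = 0.1515
c = 4 / 24.7^0.1515 = 4 / 1.625 = 2.461
A = (5/2.461)^(1/0.1515) ⇒ ln A = ln(2.032)/0.1515 = 4.6801
A = e^4.6801 ≈ 107.8 ha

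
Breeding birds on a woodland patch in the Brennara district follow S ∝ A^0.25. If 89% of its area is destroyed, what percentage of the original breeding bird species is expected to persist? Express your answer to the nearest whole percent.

58%

S_new/S_old = (A_new/A_old)^z = 0.11^0.25
= exp(0.25 × ln 0.11) = exp(0.25 × -2.2073) = exp(-0.5518) ≈ 0.5759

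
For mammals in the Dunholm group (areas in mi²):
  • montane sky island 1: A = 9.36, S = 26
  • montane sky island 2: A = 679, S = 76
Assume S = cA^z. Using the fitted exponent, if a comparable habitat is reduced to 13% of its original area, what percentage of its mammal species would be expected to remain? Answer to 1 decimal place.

60.0%

z = ln(76/26) / ln(679/9.36) = 1.0726 / 4.2842 = 0.2504
S_new/S_old = (A_new/A_old)^z = 0.13^0.2504 = exp(0.2504 × -2.0402) = 0.6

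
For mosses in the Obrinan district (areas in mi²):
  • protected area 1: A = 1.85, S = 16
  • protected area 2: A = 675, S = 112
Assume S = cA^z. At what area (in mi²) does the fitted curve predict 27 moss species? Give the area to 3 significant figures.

z = ln(112/16) / ln(675/1.85) = 1.9459 / 5.8995 = 0.3298
c = 16 / 1.85^0.3298 = 16 / 1.225 = 13.06
A = (27/13.06)^(1/0.3298) ⇒ ln A = ln(2.067)/0.3298 = 2.2015
A = e^2.2015 ≈ 9.039 mi²

9.04 mi²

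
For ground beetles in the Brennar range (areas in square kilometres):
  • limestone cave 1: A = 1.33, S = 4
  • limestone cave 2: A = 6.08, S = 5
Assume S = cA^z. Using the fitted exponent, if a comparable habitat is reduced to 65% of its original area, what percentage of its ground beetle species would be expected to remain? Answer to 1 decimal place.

93.9%

z = ln(5/4) / ln(6.08/1.33) = 0.2231 / 1.5198 = 0.1468
S_new/S_old = (A_new/A_old)^z = 0.65^0.1468 = exp(0.1468 × -0.4308) = 0.9387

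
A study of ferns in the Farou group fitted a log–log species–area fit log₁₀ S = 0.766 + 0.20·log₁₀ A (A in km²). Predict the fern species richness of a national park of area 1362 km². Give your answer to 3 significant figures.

S = 5.834 × 1362^0.2
ln S = ln 5.834 + 0.2 × ln 1362 = 1.7638 + 0.2 × 7.2167 = 3.2071
S = e^3.2071 ≈ 24.71

24.7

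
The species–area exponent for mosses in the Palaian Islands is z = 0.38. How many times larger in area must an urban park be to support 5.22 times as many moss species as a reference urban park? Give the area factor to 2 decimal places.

(A₂/A₁)^0.38 = 5.22, so A₂/A₁ = 5.22^(1/0.38) = 5.22^2.632
ln(A₂/A₁) = ln 5.22 / 0.38 = 1.6525 / 0.38 = 4.3487
A₂/A₁ = e^4.3487 ≈ 77.38

77.38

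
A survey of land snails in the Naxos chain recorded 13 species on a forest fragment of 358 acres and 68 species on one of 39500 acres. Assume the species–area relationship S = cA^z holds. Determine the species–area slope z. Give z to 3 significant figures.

Taking logs: ln S = ln c + z ln A, so z = (ln S₂ − ln S₁)/(ln A₂ − ln A₁).
z = ln(68/13) / ln(39500/358) = ln(5.231) / ln(110.3) = 1.6546 / 4.7035 = 0.3518

0.352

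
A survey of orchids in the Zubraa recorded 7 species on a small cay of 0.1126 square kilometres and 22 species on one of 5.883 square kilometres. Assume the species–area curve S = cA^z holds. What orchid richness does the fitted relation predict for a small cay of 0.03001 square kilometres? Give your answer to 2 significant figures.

4.8

z = ln(22/7) / ln(5.883/0.1126) = 1.1451 / 3.9560 = 0.2895
c = 7 / 0.1126^0.2895 = 7 / 0.5314 = 13.17
S₃ = 13.17 × 0.03001^0.2895 = 13.17 × 0.3624 ≈ 4.774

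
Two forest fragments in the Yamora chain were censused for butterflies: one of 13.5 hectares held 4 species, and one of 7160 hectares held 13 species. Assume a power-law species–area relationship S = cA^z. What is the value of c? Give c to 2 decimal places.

2.45

z = ln(S₂/S₁) / ln(A₂/A₁) = ln(13/4) / ln(7160/13.5) = 1.1787 / 6.2736 = 0.1879
c = S₁ / A₁^z = 4 / 13.5^0.1879 = 4 / 1.631 = 2.453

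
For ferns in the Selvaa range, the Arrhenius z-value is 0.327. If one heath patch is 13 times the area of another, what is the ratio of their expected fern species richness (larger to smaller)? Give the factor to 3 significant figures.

S₂/S₁ = (A₂/A₁)^z = 13^0.327
ln(S₂/S₁) = 0.327 × ln 13 = 0.327 × 2.5649 = 0.8387
S₂/S₁ = e^0.8387 ≈ 2.313

2.31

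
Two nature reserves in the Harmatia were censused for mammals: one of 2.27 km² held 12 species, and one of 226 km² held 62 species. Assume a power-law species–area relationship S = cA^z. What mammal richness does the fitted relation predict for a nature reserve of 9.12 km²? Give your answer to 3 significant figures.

z = ln(62/12) / ln(226/2.27) = 1.6422 / 4.6008 = 0.3569
c = 12 / 2.27^0.3569 = 12 / 1.34 = 8.956
S₃ = 8.956 × 9.12^0.3569 = 8.956 × 2.201 ≈ 19.71

19.7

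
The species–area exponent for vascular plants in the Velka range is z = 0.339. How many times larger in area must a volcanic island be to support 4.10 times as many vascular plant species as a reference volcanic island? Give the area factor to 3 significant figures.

(A₂/A₁)^0.339 = 4.1, so A₂/A₁ = 4.1^(1/0.339) = 4.1^2.95
ln(A₂/A₁) = ln 4.1 / 0.339 = 1.4110 / 0.339 = 4.1622
A₂/A₁ = e^4.1622 ≈ 64.21

64.2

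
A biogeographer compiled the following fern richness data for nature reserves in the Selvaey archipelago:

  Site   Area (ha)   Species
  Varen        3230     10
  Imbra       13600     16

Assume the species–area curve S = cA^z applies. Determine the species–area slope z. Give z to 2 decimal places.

Taking logs: ln S = ln c + z ln A, so z = (ln S₂ − ln S₁)/(ln A₂ − ln A₁).
z = ln(16/10) / ln(13600/3230) = ln(1.6) / ln(4.211) = 0.4700 / 1.4376 = 0.3269

0.33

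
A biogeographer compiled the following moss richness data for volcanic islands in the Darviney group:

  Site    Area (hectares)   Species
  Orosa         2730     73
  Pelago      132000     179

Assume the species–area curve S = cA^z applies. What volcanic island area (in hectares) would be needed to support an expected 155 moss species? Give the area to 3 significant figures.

70800 hectares

z = ln(179/73) / ln(132000/2730) = 0.8969 / 3.8785 = 0.2313
c = 73 / 2730^0.2313 = 73 / 6.232 = 11.71
A = (155/11.71)^(1/0.2313) ⇒ ln A = ln(13.23)/0.2313 = 11.1680
A = e^11.1680 ≈ 70830 hectares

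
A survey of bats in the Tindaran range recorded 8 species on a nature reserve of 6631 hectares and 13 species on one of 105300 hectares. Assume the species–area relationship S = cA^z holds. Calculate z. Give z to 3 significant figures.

0.176

Taking logs: ln S = ln c + z ln A, so z = (ln S₂ − ln S₁)/(ln A₂ − ln A₁).
z = ln(13/8) / ln(105300/6631) = ln(1.625) / ln(15.88) = 0.4855 / 2.7651 = 0.1756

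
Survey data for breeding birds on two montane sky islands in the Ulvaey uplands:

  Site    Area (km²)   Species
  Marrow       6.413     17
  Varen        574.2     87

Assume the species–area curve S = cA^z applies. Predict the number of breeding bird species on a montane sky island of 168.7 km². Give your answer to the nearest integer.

z = ln(87/17) / ln(574.2/6.413) = 1.6327 / 4.4947 = 0.3633
c = 17 / 6.413^0.3633 = 17 / 1.964 = 8.655
S₃ = 8.655 × 168.7^0.3633 = 8.655 × 6.442 ≈ 55.76

56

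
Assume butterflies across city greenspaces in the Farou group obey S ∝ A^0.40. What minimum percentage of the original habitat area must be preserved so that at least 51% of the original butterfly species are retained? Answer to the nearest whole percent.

Need (A_new/A_old)^0.4 = 0.51, so A_new/A_old = 0.51^(1/0.4) = 0.51^2.5
ln(A_new/A_old) = ln 0.51 / 0.4 = -0.6733 / 0.4 = -1.6834
A_new/A_old = e^-1.6834 ≈ 0.1857

19%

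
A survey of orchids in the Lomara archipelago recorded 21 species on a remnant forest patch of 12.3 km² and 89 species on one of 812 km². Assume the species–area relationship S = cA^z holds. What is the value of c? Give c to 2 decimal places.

z = ln(S₂/S₁) / ln(A₂/A₁) = ln(89/21) / ln(812/12.3) = 1.4441 / 4.1899 = 0.3447
c = S₁ / A₁^z = 21 / 12.3^0.3447 = 21 / 2.375 = 8.842

8.84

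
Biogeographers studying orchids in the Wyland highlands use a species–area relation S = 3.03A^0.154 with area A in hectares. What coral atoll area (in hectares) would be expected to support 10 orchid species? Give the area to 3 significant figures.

10 = 3.03 × A^0.154  ⇒  A^0.154 = 10/3.03 = 3.3
ln A = ln(3.3) / 0.154 = 1.1940 / 0.154 = 7.7534
A = e^7.7534 ≈ 2329 hectares

2330 hectares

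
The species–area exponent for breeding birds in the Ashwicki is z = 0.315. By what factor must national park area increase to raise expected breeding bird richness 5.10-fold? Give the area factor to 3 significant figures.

176

(A₂/A₁)^0.315 = 5.1, so A₂/A₁ = 5.1^(1/0.315) = 5.1^3.175
ln(A₂/A₁) = ln 5.1 / 0.315 = 1.6292 / 0.315 = 5.1722
A₂/A₁ = e^5.1722 ≈ 176.3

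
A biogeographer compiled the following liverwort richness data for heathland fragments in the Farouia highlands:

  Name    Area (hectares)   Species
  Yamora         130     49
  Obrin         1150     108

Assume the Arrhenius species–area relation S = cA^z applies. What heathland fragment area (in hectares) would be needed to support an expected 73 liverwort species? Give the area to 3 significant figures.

390 hectares

z = ln(108/49) / ln(1150/130) = 0.7903 / 2.1800 = 0.3625
c = 49 / 130^0.3625 = 49 / 5.839 = 8.391
A = (73/8.391)^(1/0.3625) ⇒ ln A = ln(8.7)/0.3625 = 5.9671
A = e^5.9671 ≈ 390.4 hectares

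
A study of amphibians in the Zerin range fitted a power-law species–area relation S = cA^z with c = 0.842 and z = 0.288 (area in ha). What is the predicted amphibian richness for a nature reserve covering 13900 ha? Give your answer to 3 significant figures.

S = 0.842 × 13900^0.288 = 0.842 × 15.6 ≈ 13.14

13.1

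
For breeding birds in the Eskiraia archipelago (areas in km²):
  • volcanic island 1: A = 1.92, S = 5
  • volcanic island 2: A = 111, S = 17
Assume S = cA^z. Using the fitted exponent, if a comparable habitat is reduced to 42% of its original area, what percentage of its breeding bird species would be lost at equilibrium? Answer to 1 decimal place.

23.0%

z = ln(17/5) / ln(111/1.92) = 1.2238 / 4.0572 = 0.3016
S_new/S_old = (A_new/A_old)^z = 0.42^0.3016 = exp(0.3016 × -0.8675) = 0.7698
Fraction lost = 1 − 0.7698 = 0.2302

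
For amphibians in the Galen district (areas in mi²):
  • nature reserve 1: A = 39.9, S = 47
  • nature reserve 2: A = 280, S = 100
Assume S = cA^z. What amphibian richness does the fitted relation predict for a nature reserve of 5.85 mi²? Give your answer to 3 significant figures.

22.3

z = ln(100/47) / ln(280/39.9) = 0.7550 / 1.9484 = 0.3875
c = 47 / 39.9^0.3875 = 47 / 4.172 = 11.26
S₃ = 11.26 × 5.85^0.3875 = 11.26 × 1.983 ≈ 22.34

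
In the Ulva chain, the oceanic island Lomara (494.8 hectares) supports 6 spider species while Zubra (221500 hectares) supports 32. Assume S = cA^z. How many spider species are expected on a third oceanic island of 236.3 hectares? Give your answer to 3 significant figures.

z = ln(32/6) / ln(221500/494.8) = 1.6740 / 6.1040 = 0.2742
c = 6 / 494.8^0.2742 = 6 / 5.482 = 1.095
S₃ = 1.095 × 236.3^0.2742 = 1.095 × 4.476 ≈ 4.899

4.90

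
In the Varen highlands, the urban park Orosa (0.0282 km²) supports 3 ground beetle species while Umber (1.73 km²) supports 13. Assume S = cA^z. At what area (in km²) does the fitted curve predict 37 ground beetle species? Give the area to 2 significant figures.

33 km²

z = ln(13/3) / ln(1.73/0.0282) = 1.4663 / 4.1166 = 0.3562
c = 3 / 0.0282^0.3562 = 3 / 0.2805 = 10.69
A = (37/10.69)^(1/0.3562) ⇒ ln A = ln(3.46)/0.3562 = 3.4845
A = e^3.4845 ≈ 32.61 km²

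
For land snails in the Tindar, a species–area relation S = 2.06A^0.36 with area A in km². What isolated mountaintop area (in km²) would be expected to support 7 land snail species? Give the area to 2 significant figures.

30 km²

7 = 2.06 × A^0.36  ⇒  A^0.36 = 7/2.06 = 3.398
ln A = ln(3.398) / 0.36 = 1.2232 / 0.36 = 3.3978
A = e^3.3978 ≈ 29.9 km²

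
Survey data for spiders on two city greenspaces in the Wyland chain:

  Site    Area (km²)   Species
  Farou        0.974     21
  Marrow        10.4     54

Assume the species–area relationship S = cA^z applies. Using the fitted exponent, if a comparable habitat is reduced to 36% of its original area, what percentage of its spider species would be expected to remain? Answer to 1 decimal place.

66.5%

z = ln(54/21) / ln(10.4/0.974) = 0.9445 / 2.3681 = 0.3988
S_new/S_old = (A_new/A_old)^z = 0.36^0.3988 = exp(0.3988 × -1.0217) = 0.6653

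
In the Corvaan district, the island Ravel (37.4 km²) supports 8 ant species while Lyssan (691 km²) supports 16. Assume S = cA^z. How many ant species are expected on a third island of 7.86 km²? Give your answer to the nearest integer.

6

z = ln(16/8) / ln(691/37.4) = 0.6931 / 2.9165 = 0.2377
c = 8 / 37.4^0.2377 = 8 / 2.365 = 3.383
S₃ = 3.383 × 7.86^0.2377 = 3.383 × 1.632 ≈ 5.522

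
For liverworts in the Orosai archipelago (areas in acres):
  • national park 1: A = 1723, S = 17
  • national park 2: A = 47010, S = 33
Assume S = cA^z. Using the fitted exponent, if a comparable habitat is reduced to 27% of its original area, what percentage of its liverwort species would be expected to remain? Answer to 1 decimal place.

z = ln(33/17) / ln(47010/1723) = 0.6633 / 3.3063 = 0.2006
S_new/S_old = (A_new/A_old)^z = 0.27^0.2006 = exp(0.2006 × -1.3093) = 0.769

76.9%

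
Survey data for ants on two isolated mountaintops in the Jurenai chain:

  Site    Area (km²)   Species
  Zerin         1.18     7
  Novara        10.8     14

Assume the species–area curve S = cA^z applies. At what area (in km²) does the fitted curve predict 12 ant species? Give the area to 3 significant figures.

z = ln(14/7) / ln(10.8/1.18) = 0.6931 / 2.2140 = 0.3131
c = 7 / 1.18^0.3131 = 7 / 1.053 = 6.647
A = (12/6.647)^(1/0.3131) ⇒ ln A = ln(1.805)/0.3131 = 1.8872
A = e^1.8872 ≈ 6.601 km²

6.60 km²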